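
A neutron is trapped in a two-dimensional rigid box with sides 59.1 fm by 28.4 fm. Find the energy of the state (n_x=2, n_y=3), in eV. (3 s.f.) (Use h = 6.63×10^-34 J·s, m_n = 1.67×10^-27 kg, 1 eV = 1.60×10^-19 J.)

E = 2.53×10^6 eV

For a 2D rectangular well E = (h²/8m_n)·Σ n_i²/L_i² = (6.63×10^-34)²/(8·1.67×10^-27) · [2²/(59.1 fm)² + 3²/(28.4 fm)²].
Evaluating gives E = 4.048×10^-13 J = 2.53×10^6 eV.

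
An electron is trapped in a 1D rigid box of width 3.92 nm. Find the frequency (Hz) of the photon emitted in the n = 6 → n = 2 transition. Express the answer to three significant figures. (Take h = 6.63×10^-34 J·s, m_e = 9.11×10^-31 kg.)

f = 1.89×10^14 Hz

E_1 = h²/(8m_eL²) = 3.925×10^-21 J and ΔE = (6² − 2²)E_1 = 1.256×10^-19 J.
f = ΔE/h = 1.256×10^-19/6.63×10^-34 = 1.89×10^14 Hz.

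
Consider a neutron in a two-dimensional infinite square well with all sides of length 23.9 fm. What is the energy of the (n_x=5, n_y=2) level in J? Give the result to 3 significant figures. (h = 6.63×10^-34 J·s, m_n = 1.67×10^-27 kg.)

E = 1.67×10^-12 J

For a 2D rectangular well E = (h²/8m_n)·Σ n_i²/L_i² = (6.63×10^-34)²/(8·1.67×10^-27) · [5²/(23.9 fm)² + 2²/(23.9 fm)²].
Evaluating gives E = 1.67×10^-12 J.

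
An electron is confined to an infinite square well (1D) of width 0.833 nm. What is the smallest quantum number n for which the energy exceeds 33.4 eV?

E_1 = h²/(8m_eL²) = 8.683×10^-20 J = 0.5420 eV.
Need n² > 33.4/0.5420 = 61.62, i.e. n > 7.850.
The smallest integer satisfying this is n = 8.

n = 8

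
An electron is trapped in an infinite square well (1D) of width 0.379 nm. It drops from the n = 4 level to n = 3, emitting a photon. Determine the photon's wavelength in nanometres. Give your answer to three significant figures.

λ = 67.7 nm

E_1 = h²/(8m_eL²) = 4.194×10^-19 J, so ΔE = (4² − 3²)E_1 = 2.936×10^-18 J.
λ = hc/ΔE = (6.626×10^-34·2.998×10^8)/2.936×10^-18 = 6.77×10^-8 m = 67.7 nm.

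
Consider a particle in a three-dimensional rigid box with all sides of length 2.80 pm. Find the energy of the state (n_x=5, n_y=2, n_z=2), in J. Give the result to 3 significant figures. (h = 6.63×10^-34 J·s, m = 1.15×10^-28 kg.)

For a 3D rectangular well E = (h²/8m)·Σ n_i²/L_i² = (6.63×10^-34)²/(8·1.15×10^-28) · [5²/(2.80 pm)² + 2²/(2.80 pm)² + 2²/(2.80 pm)²].
Evaluating gives E = 2.01×10^-15 J.

E = 2.01×10^-15 J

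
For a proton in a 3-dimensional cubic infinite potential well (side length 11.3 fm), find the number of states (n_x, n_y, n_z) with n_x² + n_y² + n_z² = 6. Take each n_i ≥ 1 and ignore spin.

degeneracy = 3

The level has n_x² + n_y² + n_z² = 6. The ordered positive-integer solutions are (1, 1, 2), (1, 2, 1), (2, 1, 1).
That gives 3 states.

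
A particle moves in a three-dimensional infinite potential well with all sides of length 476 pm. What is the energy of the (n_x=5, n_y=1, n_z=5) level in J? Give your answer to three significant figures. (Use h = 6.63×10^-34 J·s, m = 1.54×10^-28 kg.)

E = 8.03×10^-20 J

For a 3D rectangular well E = (h²/8m)·Σ n_i²/L_i² = (6.63×10^-34)²/(8·1.54×10^-28) · [5²/(476 pm)² + 1²/(476 pm)² + 5²/(476 pm)²].
Evaluating gives E = 8.03×10^-20 J.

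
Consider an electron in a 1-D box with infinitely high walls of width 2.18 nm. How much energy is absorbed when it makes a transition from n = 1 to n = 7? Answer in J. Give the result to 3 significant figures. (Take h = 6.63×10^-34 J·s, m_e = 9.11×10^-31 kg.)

|ΔE| = 6.09×10^-19 J

E_1 = h²/(8m_eL²) = 1.269×10^-20 J.
|ΔE| = |1² − 7²|·E_1 = 48·1.269×10^-20 J = 6.09×10^-19 J.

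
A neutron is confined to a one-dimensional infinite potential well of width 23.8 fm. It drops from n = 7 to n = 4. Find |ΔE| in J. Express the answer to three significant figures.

|ΔE| = 1.91×10^-12 J

E_1 = h²/(8m_nL²) = 5.784×10^-14 J.
|ΔE| = |7² − 4²|·E_1 = 33·5.784×10^-14 J = 1.91×10^-12 J.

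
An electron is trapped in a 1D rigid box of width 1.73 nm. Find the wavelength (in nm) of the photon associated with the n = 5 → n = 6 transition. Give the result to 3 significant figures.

λ = 897 nm

E_1 = h²/(8m_eL²) = 2.013×10^-20 J, so ΔE = (6² − 5²)E_1 = 2.214×10^-19 J.
λ = hc/ΔE = (6.626×10^-34·2.998×10^8)/2.214×10^-19 = 8.97×10^-7 m = 897 nm.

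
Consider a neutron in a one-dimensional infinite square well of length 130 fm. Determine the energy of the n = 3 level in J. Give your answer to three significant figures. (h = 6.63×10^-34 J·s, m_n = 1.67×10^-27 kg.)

E_3 = 1.75×10^-14 J

For an infinite well E_n = n²h²/(8m_nL²), so E_1 = h²/(8m_nL²) = (6.63×10^-34)²/(8·1.67×10^-27·(1.30×10^-13 m)²) = 1.947×10^-15 J.
Then E_3 = 3²·E_1 = 9·1.947×10^-15 J = 1.75×10^-14 J.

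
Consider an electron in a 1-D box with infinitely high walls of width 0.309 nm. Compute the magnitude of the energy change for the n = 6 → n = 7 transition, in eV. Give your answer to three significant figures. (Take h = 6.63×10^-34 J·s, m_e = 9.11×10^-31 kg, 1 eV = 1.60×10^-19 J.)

|ΔE| = 51.3 eV

E_1 = h²/(8m_eL²) = 6.317×10^-19 J.
|ΔE| = |6² − 7²|·E_1 = 13·6.317×10^-19 J = 8.212×10^-18 J = 51.3 eV.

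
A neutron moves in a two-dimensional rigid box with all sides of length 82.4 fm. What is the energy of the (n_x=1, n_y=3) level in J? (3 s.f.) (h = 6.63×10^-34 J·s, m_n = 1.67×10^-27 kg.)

For a 2D rectangular well E = (h²/8m_n)·Σ n_i²/L_i² = (6.63×10^-34)²/(8·1.67×10^-27) · [1²/(82.4 fm)² + 3²/(82.4 fm)²].
Evaluating gives E = 4.85×10^-14 J.

E = 4.85×10^-14 J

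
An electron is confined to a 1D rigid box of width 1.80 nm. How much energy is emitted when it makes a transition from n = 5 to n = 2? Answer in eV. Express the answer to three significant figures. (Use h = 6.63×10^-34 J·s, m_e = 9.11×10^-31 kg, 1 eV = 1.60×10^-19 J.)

|ΔE| = 2.44 eV

E_1 = h²/(8m_eL²) = 1.862×10^-20 J.
|ΔE| = |5² − 2²|·E_1 = 21·1.862×10^-20 J = 3.910×10^-19 J = 2.44 eV.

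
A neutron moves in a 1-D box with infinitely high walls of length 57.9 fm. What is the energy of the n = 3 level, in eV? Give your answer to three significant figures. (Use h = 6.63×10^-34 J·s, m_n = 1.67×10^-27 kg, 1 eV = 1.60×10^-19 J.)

E_3 = 5.52×10^5 eV

For an infinite well E_n = n²h²/(8m_nL²), so E_1 = h²/(8m_nL²) = (6.63×10^-34)²/(8·1.67×10^-27·(5.79×10^-14 m)²) = 9.814×10^-15 J.
Then E_3 = 3²·E_1 = 9·9.814×10^-15 J = 8.833×10^-14 J.
Converting, E_3 = 8.833×10^-14 J / (1.60×10^-19 J/eV) = 5.52×10^5 eV.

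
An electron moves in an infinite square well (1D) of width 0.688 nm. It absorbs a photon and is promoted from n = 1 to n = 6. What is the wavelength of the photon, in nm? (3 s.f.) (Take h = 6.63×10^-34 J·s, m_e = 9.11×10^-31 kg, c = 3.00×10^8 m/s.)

λ = 44.6 nm

E_1 = h²/(8m_eL²) = 1.274×10^-19 J, so ΔE = (6² − 1²)E_1 = 4.459×10^-18 J.
λ = hc/ΔE = (6.63×10^-34·3.00×10^8)/4.459×10^-18 = 4.46×10^-8 m = 44.6 nm.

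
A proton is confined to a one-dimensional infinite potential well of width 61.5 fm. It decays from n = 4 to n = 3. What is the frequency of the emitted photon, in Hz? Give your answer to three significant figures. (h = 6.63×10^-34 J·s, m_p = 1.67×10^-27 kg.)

f = 9.18×10^19 Hz

E_1 = h²/(8m_pL²) = 8.699×10^-15 J and ΔE = (4² − 3²)E_1 = 6.089×10^-14 J.
f = ΔE/h = 6.089×10^-14/6.63×10^-34 = 9.18×10^19 Hz.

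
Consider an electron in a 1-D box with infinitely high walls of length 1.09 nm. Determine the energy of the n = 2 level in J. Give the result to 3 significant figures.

E_2 = 2.03×10^-19 J

For an infinite well E_n = n²h²/(8m_eL²), so E_1 = h²/(8m_eL²) = (6.626×10^-34)²/(8·9.109×10^-31·(1.09×10^-9 m)²) = 5.071×10^-20 J.
Then E_2 = 2²·E_1 = 4·5.071×10^-20 J = 2.03×10^-19 J.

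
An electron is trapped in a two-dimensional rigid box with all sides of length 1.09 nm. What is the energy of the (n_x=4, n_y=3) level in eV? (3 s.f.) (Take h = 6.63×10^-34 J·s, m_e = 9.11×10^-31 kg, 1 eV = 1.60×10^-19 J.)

For a 2D rectangular well E = (h²/8m_e)·Σ n_i²/L_i² = (6.63×10^-34)²/(8·9.11×10^-31) · [4²/(1.09 nm)² + 3²/(1.09 nm)²].
Evaluating gives E = 1.269×10^-18 J = 7.93 eV.

E = 7.93 eV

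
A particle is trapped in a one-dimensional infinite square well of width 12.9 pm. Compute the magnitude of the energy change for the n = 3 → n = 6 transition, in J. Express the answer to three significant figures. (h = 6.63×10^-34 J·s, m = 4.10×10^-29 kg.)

E_1 = h²/(8mL²) = 8.053×10^-18 J.
|ΔE| = |3² − 6²|·E_1 = 27·8.053×10^-18 J = 2.17×10^-16 J.

|ΔE| = 2.17×10^-16 J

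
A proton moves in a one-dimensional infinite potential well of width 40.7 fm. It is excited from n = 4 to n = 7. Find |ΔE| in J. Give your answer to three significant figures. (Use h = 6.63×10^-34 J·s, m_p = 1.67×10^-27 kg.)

|ΔE| = 6.55×10^-13 J

E_1 = h²/(8m_pL²) = 1.986×10^-14 J.
|ΔE| = |4² − 7²|·E_1 = 33·1.986×10^-14 J = 6.55×10^-13 J.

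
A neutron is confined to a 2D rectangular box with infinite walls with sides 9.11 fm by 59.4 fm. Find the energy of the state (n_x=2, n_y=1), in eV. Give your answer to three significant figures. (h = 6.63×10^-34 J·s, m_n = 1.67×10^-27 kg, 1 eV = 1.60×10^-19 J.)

E = 9.97×10^6 eV

For a 2D rectangular well E = (h²/8m_n)·Σ n_i²/L_i² = (6.63×10^-34)²/(8·1.67×10^-27) · [2²/(9.11 fm)² + 1²/(59.4 fm)²].
Evaluating gives E = 1.595×10^-12 J = 9.97×10^6 eV.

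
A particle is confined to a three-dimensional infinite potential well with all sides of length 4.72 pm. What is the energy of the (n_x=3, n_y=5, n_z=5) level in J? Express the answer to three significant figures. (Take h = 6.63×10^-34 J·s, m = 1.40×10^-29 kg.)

E = 1.04×10^-14 J

For a 3D rectangular well E = (h²/8m)·Σ n_i²/L_i² = (6.63×10^-34)²/(8·1.40×10^-29) · [3²/(4.72 pm)² + 5²/(4.72 pm)² + 5²/(4.72 pm)²].
Evaluating gives E = 1.04×10^-14 J.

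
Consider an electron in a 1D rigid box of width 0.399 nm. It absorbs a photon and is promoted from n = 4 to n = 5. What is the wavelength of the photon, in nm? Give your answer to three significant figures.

λ = 58.3 nm

E_1 = h²/(8m_eL²) = 3.784×10^-19 J, so ΔE = (5² − 4²)E_1 = 3.406×10^-18 J.
λ = hc/ΔE = (6.626×10^-34·2.998×10^8)/3.406×10^-18 = 5.83×10^-8 m = 58.3 nm.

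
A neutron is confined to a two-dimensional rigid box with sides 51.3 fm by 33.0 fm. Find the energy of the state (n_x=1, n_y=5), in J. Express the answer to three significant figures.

E = 7.65×10^-13 J

For a 2D rectangular well E = (h²/8m_n)·Σ n_i²/L_i² = (6.626×10^-34)²/(8·1.675×10^-27) · [1²/(51.3 fm)² + 5²/(33.0 fm)²].
Evaluating gives E = 7.65×10^-13 J.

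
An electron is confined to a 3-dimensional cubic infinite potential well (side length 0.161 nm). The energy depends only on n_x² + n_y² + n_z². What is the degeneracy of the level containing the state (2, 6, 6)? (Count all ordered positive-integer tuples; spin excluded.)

The level has n_x² + n_y² + n_z² = 76. The ordered positive-integer solutions are (2, 6, 6), (6, 2, 6), (6, 6, 2).
That gives 3 states.

degeneracy = 3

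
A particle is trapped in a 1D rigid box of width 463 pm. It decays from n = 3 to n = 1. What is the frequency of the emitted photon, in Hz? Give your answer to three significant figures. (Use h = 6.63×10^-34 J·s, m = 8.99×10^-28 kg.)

f = 3.44×10^12 Hz

E_1 = h²/(8mL²) = 2.851×10^-22 J and ΔE = (3² − 1²)E_1 = 2.281×10^-21 J.
f = ΔE/h = 2.281×10^-21/6.63×10^-34 = 3.44×10^12 Hz.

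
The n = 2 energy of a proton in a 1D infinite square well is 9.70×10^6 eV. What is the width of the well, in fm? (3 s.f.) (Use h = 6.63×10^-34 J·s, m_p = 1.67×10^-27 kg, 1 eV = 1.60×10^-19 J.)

L = 9.21 fm

From E_n = n²h²/(8m_pL²), L = n·h/√(8m_pE_n).
E_2 = 9.70×10^6 eV = 1.552×10^-12 J, so L = 2·6.63×10^-34/√(8·1.67×10^-27·1.552×10^-12) = 9.21×10^-15 m = 9.21 fm.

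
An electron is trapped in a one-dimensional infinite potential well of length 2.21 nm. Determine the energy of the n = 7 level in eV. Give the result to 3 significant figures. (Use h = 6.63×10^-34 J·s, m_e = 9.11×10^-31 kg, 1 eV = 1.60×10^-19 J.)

For an infinite well E_n = n²h²/(8m_eL²), so E_1 = h²/(8m_eL²) = (6.63×10^-34)²/(8·9.11×10^-31·(2.21×10^-9 m)²) = 1.235×10^-20 J.
Then E_7 = 7²·E_1 = 49·1.235×10^-20 J = 6.052×10^-19 J.
Converting, E_7 = 6.052×10^-19 J / (1.60×10^-19 J/eV) = 3.78 eV.

E_7 = 3.78 eV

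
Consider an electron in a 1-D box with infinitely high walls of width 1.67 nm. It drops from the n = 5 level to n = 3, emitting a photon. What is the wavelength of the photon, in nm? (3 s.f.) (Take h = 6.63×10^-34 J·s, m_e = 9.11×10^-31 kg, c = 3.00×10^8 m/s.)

λ = 575 nm

E_1 = h²/(8m_eL²) = 2.163×10^-20 J, so ΔE = (5² − 3²)E_1 = 3.461×10^-19 J.
λ = hc/ΔE = (6.63×10^-34·3.00×10^8)/3.461×10^-19 = 5.75×10^-7 m = 575 nm.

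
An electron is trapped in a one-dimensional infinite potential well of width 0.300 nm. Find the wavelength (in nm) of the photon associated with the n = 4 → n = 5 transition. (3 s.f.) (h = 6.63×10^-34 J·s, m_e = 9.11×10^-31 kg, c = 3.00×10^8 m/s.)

λ = 33.0 nm

E_1 = h²/(8m_eL²) = 6.702×10^-19 J, so ΔE = (5² − 4²)E_1 = 6.032×10^-18 J.
λ = hc/ΔE = (6.63×10^-34·3.00×10^8)/6.032×10^-18 = 3.30×10^-8 m = 33.0 nm.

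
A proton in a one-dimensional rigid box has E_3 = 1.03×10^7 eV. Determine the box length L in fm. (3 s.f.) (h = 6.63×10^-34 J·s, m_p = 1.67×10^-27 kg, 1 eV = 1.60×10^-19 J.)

L = 13.4 fm

From E_n = n²h²/(8m_pL²), L = n·h/√(8m_pE_n).
E_3 = 1.03×10^7 eV = 1.648×10^-12 J, so L = 3·6.63×10^-34/√(8·1.67×10^-27·1.648×10^-12) = 1.34×10^-14 m = 13.4 fm.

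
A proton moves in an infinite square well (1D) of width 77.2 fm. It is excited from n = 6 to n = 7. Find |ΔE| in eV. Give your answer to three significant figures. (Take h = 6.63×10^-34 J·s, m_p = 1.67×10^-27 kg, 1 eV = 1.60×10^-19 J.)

E_1 = h²/(8m_pL²) = 5.521×10^-15 J.
|ΔE| = |6² − 7²|·E_1 = 13·5.521×10^-15 J = 7.177×10^-14 J = 4.49×10^5 eV.

|ΔE| = 4.49×10^5 eV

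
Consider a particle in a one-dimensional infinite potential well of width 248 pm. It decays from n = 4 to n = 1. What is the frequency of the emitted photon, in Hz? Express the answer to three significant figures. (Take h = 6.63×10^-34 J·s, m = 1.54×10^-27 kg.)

E_1 = h²/(8mL²) = 5.801×10^-22 J and ΔE = (4² − 1²)E_1 = 8.702×10^-21 J.
f = ΔE/h = 8.702×10^-21/6.63×10^-34 = 1.31×10^13 Hz.

f = 1.31×10^13 Hz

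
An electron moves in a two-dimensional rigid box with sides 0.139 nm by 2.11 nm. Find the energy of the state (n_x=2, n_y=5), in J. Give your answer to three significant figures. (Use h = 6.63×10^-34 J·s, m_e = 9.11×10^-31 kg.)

E = 1.28×10^-17 J

For a 2D rectangular well E = (h²/8m_e)·Σ n_i²/L_i² = (6.63×10^-34)²/(8·9.11×10^-31) · [2²/(0.139 nm)² + 5²/(2.11 nm)²].
Evaluating gives E = 1.28×10^-17 J.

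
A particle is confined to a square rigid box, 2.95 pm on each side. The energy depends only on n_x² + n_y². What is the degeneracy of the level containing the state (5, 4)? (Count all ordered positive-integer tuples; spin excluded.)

The level has n_x² + n_y² = 41. The ordered positive-integer solutions are (4, 5), (5, 4).
That gives 2 states.

degeneracy = 2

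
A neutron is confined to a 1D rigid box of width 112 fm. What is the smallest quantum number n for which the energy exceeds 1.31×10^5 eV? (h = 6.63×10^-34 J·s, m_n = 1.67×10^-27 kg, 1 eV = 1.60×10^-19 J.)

E_1 = h²/(8m_nL²) = 2.623×10^-15 J = 1.639×10^4 eV.
Need n² > 1.31×10^5/1.639×10^4 = 7.993, i.e. n > 2.827.
The smallest integer satisfying this is n = 3.

n = 3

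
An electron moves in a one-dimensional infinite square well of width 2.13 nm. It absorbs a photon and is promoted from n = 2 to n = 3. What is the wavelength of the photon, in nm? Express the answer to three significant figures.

λ = 2.99×10^3 nm

E_1 = h²/(8m_eL²) = 1.328×10^-20 J, so ΔE = (3² − 2²)E_1 = 6.640×10^-20 J.
λ = hc/ΔE = (6.626×10^-34·2.998×10^8)/6.640×10^-20 = 2.99×10^-6 m = 2.99×10^3 nm.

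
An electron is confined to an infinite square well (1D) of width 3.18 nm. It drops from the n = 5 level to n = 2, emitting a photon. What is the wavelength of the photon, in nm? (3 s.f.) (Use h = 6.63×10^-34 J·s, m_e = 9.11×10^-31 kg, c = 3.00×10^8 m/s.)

E_1 = h²/(8m_eL²) = 5.964×10^-21 J, so ΔE = (5² − 2²)E_1 = 1.252×10^-19 J.
λ = hc/ΔE = (6.63×10^-34·3.00×10^8)/1.252×10^-19 = 1.59×10^-6 m = 1.59×10^3 nm.

λ = 1.59×10^3 nm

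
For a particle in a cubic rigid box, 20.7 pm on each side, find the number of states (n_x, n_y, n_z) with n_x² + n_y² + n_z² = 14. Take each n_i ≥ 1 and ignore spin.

degeneracy = 6

The level has n_x² + n_y² + n_z² = 14. The ordered positive-integer solutions are (1, 2, 3), (1, 3, 2), (2, 1, 3), (2, 3, 1), (3, 1, 2), (3, 2, 1).
That gives 6 states.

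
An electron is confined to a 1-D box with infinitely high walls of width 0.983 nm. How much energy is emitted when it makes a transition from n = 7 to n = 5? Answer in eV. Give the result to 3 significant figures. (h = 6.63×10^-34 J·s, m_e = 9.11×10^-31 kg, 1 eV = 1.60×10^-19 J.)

|ΔE| = 9.36 eV

E_1 = h²/(8m_eL²) = 6.242×10^-20 J.
|ΔE| = |7² − 5²|·E_1 = 24·6.242×10^-20 J = 1.498×10^-18 J = 9.36 eV.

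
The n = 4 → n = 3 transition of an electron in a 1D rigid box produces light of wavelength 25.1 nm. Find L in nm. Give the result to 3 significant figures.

L = 0.231 nm

The photon carries ΔE = hc/λ = 6.626×10^-34·2.998×10^8/2.51×10^-8 m = 7.914×10^-18 J.
Since ΔE = (4² − 3²)E_1, E_1 = 1.131×10^-18 J, and L = h/√(8m_eE_1) = 2.31×10^-10 m = 0.231 nm.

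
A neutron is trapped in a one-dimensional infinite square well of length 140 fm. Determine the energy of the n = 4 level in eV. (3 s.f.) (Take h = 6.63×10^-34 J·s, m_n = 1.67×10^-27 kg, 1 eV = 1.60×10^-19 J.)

E_4 = 1.68×10^5 eV

For an infinite well E_n = n²h²/(8m_nL²), so E_1 = h²/(8m_nL²) = (6.63×10^-34)²/(8·1.67×10^-27·(1.40×10^-13 m)²) = 1.679×10^-15 J.
Then E_4 = 4²·E_1 = 16·1.679×10^-15 J = 2.686×10^-14 J.
Converting, E_4 = 2.686×10^-14 J / (1.60×10^-19 J/eV) = 1.68×10^5 eV.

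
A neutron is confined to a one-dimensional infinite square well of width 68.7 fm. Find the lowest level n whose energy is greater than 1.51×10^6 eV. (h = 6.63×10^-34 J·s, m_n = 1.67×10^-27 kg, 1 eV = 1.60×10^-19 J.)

E_1 = h²/(8m_nL²) = 6.971×10^-15 J = 4.357×10^4 eV.
Need n² > 1.51×10^6/4.357×10^4 = 34.66, i.e. n > 5.887.
The smallest integer satisfying this is n = 6.

n = 6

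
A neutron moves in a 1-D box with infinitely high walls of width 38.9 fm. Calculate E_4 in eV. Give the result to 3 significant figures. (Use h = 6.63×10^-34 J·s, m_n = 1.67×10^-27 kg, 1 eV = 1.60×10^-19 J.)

E_4 = 2.17×10^6 eV

For an infinite well E_n = n²h²/(8m_nL²), so E_1 = h²/(8m_nL²) = (6.63×10^-34)²/(8·1.67×10^-27·(3.89×10^-14 m)²) = 2.174×10^-14 J.
Then E_4 = 4²·E_1 = 16·2.174×10^-14 J = 3.478×10^-13 J.
Converting, E_4 = 3.478×10^-13 J / (1.60×10^-19 J/eV) = 2.17×10^6 eV.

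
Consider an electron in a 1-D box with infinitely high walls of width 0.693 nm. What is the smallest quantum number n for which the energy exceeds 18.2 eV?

E_1 = h²/(8m_eL²) = 1.255×10^-19 J = 0.7834 eV.
Need n² > 18.2/0.7834 = 23.23, i.e. n > 4.820.
The smallest integer satisfying this is n = 5.

n = 5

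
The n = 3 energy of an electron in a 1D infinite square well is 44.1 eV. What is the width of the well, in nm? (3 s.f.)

From E_n = n²h²/(8m_eL²), L = n·h/√(8m_eE_n).
E_3 = 44.1 eV = 7.065×10^-18 J, so L = 3·6.626×10^-34/√(8·9.109×10^-31·7.065×10^-18) = 2.77×10^-10 m = 0.277 nm.

L = 0.277 nm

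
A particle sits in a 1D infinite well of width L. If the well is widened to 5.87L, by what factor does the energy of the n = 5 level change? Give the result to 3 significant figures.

E_n ∝ 1/L², so the energy scales by 1/5.87² = 0.0290.

0.0290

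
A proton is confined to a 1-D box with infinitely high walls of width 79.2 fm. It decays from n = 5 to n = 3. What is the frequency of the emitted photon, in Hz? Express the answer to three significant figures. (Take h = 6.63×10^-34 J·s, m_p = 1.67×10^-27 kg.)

f = 1.27×10^20 Hz

E_1 = h²/(8m_pL²) = 5.245×10^-15 J and ΔE = (5² − 3²)E_1 = 8.392×10^-14 J.
f = ΔE/h = 8.392×10^-14/6.63×10^-34 = 1.27×10^20 Hz.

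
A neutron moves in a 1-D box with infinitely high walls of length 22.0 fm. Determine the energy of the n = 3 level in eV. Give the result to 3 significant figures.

E_3 = 3.80×10^6 eV

For an infinite well E_n = n²h²/(8m_nL²), so E_1 = h²/(8m_nL²) = (6.626×10^-34)²/(8·1.675×10^-27·(2.20×10^-14 m)²) = 6.769×10^-14 J.
Then E_3 = 3²·E_1 = 9·6.769×10^-14 J = 6.092×10^-13 J.
Converting, E_3 = 6.092×10^-13 J / (1.602×10^-19 J/eV) = 3.80×10^6 eV.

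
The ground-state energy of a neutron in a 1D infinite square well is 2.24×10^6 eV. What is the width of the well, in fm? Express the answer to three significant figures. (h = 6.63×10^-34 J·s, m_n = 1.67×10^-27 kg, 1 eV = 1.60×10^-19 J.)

L = 9.58 fm

From E_n = n²h²/(8m_nL²), L = n·h/√(8m_nE_n).
E_1 = 2.24×10^6 eV = 3.584×10^-13 J, so L = 1·6.63×10^-34/√(8·1.67×10^-27·3.584×10^-13) = 9.58×10^-15 m = 9.58 fm.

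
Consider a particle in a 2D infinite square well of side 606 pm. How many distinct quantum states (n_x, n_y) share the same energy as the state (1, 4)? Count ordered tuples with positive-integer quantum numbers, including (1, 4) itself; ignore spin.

degeneracy = 2

The level has n_x² + n_y² = 17. The ordered positive-integer solutions are (1, 4), (4, 1).
That gives 2 states.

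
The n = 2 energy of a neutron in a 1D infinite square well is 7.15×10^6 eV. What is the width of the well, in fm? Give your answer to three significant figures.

L = 10.7 fm

From E_n = n²h²/(8m_nL²), L = n·h/√(8m_nE_n).
E_2 = 7.15×10^6 eV = 1.145×10^-12 J, so L = 2·6.626×10^-34/√(8·1.675×10^-27·1.145×10^-12) = 1.07×10^-14 m = 10.7 fm.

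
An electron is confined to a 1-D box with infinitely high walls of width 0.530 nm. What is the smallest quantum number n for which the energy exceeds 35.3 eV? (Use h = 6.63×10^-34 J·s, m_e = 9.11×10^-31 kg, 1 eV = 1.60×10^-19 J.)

E_1 = h²/(8m_eL²) = 2.147×10^-19 J = 1.342 eV.
Need n² > 35.3/1.342 = 26.30, i.e. n > 5.128.
The smallest integer satisfying this is n = 6.

n = 6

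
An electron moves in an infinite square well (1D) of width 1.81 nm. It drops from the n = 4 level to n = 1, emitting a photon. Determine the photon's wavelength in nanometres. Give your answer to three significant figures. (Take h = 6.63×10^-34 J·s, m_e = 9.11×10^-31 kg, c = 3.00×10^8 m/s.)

E_1 = h²/(8m_eL²) = 1.841×10^-20 J, so ΔE = (4² − 1²)E_1 = 2.761×10^-19 J.
λ = hc/ΔE = (6.63×10^-34·3.00×10^8)/2.761×10^-19 = 7.20×10^-7 m = 720 nm.

λ = 720 nm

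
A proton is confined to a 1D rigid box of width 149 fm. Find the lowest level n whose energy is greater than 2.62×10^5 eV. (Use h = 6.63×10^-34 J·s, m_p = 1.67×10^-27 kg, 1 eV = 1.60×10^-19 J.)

E_1 = h²/(8m_pL²) = 1.482×10^-15 J = 9262 eV.
Need n² > 2.62×10^5/9262 = 28.29, i.e. n > 5.319.
The smallest integer satisfying this is n = 6.

n = 6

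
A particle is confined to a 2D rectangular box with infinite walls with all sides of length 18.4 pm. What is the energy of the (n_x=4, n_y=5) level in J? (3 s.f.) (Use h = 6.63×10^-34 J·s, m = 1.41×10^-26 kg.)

E = 4.72×10^-19 J

For a 2D rectangular well E = (h²/8m)·Σ n_i²/L_i² = (6.63×10^-34)²/(8·1.41×10^-26) · [4²/(18.4 pm)² + 5²/(18.4 pm)²].
Evaluating gives E = 4.72×10^-19 J.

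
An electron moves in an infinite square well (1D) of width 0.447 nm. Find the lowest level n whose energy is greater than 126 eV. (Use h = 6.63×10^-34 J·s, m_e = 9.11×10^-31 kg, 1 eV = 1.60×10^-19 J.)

E_1 = h²/(8m_eL²) = 3.019×10^-19 J = 1.887 eV.
Need n² > 126/1.887 = 66.77, i.e. n > 8.171.
The smallest integer satisfying this is n = 9.

n = 9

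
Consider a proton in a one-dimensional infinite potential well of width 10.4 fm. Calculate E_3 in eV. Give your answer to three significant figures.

E_3 = 1.70×10^7 eV

For an infinite well E_n = n²h²/(8m_pL²), so E_1 = h²/(8m_pL²) = (6.626×10^-34)²/(8·1.673×10^-27·(1.04×10^-14 m)²) = 3.033×10^-13 J.
Then E_3 = 3²·E_1 = 9·3.033×10^-13 J = 2.730×10^-12 J.
Converting, E_3 = 2.730×10^-12 J / (1.602×10^-19 J/eV) = 1.70×10^7 eV.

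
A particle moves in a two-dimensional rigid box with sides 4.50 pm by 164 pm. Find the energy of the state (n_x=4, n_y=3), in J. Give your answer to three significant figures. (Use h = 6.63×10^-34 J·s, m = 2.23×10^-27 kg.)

For a 2D rectangular well E = (h²/8m)·Σ n_i²/L_i² = (6.63×10^-34)²/(8·2.23×10^-27) · [4²/(4.50 pm)² + 3²/(164 pm)²].
Evaluating gives E = 1.95×10^-17 J.

E = 1.95×10^-17 J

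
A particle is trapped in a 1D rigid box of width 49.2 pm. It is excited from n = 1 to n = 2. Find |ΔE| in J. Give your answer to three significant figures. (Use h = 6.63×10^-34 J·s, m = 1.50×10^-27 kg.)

E_1 = h²/(8mL²) = 1.513×10^-20 J.
|ΔE| = |1² − 2²|·E_1 = 3·1.513×10^-20 J = 4.54×10^-20 J.

|ΔE| = 4.54×10^-20 J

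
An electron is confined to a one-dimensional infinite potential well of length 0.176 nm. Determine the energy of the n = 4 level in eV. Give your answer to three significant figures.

For an infinite well E_n = n²h²/(8m_eL²), so E_1 = h²/(8m_eL²) = (6.626×10^-34)²/(8·9.109×10^-31·(1.76×10^-10 m)²) = 1.945×10^-18 J.
Then E_4 = 4²·E_1 = 16·1.945×10^-18 J = 3.112×10^-17 J.
Converting, E_4 = 3.112×10^-17 J / (1.602×10^-19 J/eV) = 194 eV.

E_4 = 194 eV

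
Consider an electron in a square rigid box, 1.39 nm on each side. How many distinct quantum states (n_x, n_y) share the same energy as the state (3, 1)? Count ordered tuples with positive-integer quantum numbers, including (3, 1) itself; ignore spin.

degeneracy = 2

The level has n_x² + n_y² = 10. The ordered positive-integer solutions are (1, 3), (3, 1).
That gives 2 states.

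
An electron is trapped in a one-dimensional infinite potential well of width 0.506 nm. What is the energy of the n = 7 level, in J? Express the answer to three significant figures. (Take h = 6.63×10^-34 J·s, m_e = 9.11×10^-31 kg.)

E_7 = 1.15×10^-17 J

For an infinite well E_n = n²h²/(8m_eL²), so E_1 = h²/(8m_eL²) = (6.63×10^-34)²/(8·9.11×10^-31·(5.06×10^-10 m)²) = 2.356×10^-19 J.
Then E_7 = 7²·E_1 = 49·2.356×10^-19 J = 1.15×10^-17 J.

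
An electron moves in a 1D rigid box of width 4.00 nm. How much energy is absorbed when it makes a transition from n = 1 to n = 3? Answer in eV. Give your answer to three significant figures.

|ΔE| = 0.188 eV

E_1 = h²/(8m_eL²) = 3.765×10^-21 J.
|ΔE| = |1² − 3²|·E_1 = 8·3.765×10^-21 J = 3.012×10^-20 J = 0.188 eV.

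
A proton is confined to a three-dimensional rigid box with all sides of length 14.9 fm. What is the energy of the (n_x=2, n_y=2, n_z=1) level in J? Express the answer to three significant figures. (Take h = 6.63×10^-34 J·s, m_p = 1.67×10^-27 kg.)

For a 3D rectangular well E = (h²/8m_p)·Σ n_i²/L_i² = (6.63×10^-34)²/(8·1.67×10^-27) · [2²/(14.9 fm)² + 2²/(14.9 fm)² + 1²/(14.9 fm)²].
Evaluating gives E = 1.33×10^-12 J.

E = 1.33×10^-12 J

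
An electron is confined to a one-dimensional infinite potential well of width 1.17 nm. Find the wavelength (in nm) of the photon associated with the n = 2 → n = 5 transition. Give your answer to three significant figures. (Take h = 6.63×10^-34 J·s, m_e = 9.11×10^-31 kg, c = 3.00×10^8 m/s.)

E_1 = h²/(8m_eL²) = 4.406×10^-20 J, so ΔE = (5² − 2²)E_1 = 9.253×10^-19 J.
λ = hc/ΔE = (6.63×10^-34·3.00×10^8)/9.253×10^-19 = 2.15×10^-7 m = 215 nm.

λ = 215 nm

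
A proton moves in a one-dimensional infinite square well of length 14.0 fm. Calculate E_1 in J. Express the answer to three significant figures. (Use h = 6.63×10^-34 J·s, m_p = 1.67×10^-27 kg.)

E_1 = 1.68×10^-13 J

For an infinite well E_n = n²h²/(8m_pL²), so E_1 = h²/(8m_pL²) = (6.63×10^-34)²/(8·1.67×10^-27·(1.40×10^-14 m)²) = 1.679×10^-13 J.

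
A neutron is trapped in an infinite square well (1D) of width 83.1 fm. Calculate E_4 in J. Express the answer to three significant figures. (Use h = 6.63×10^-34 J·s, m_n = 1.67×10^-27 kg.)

E_4 = 7.62×10^-14 J

For an infinite well E_n = n²h²/(8m_nL²), so E_1 = h²/(8m_nL²) = (6.63×10^-34)²/(8·1.67×10^-27·(8.31×10^-14 m)²) = 4.765×10^-15 J.
Then E_4 = 4²·E_1 = 16·4.765×10^-15 J = 7.62×10^-14 J.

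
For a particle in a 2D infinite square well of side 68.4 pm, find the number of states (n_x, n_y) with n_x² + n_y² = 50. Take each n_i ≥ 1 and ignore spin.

The level has n_x² + n_y² = 50. The ordered positive-integer solutions are (1, 7), (5, 5), (7, 1).
That gives 3 states.

degeneracy = 3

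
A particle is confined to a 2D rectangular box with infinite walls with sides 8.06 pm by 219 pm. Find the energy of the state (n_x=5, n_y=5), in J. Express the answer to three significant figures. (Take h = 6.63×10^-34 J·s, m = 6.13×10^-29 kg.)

For a 2D rectangular well E = (h²/8m)·Σ n_i²/L_i² = (6.63×10^-34)²/(8·6.13×10^-29) · [5²/(8.06 pm)² + 5²/(219 pm)²].
Evaluating gives E = 3.45×10^-16 J.

E = 3.45×10^-16 J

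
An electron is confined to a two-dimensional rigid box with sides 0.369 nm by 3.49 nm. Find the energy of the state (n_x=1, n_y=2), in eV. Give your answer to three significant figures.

E = 2.89 eV

For a 2D rectangular well E = (h²/8m_e)·Σ n_i²/L_i² = (6.626×10^-34)²/(8·9.109×10^-31) · [1²/(0.369 nm)² + 2²/(3.49 nm)²].
Evaluating gives E = 4.623×10^-19 J = 2.89 eV.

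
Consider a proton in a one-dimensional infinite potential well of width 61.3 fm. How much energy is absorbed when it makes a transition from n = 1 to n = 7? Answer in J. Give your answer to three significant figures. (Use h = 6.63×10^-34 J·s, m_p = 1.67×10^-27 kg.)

|ΔE| = 4.20×10^-13 J

E_1 = h²/(8m_pL²) = 8.756×10^-15 J.
|ΔE| = |1² − 7²|·E_1 = 48·8.756×10^-15 J = 4.20×10^-13 J.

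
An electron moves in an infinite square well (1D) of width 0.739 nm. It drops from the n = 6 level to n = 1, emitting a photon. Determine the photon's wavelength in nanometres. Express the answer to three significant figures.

λ = 51.4 nm

E_1 = h²/(8m_eL²) = 1.103×10^-19 J, so ΔE = (6² − 1²)E_1 = 3.861×10^-18 J.
λ = hc/ΔE = (6.626×10^-34·2.998×10^8)/3.861×10^-18 = 5.14×10^-8 m = 51.4 nm.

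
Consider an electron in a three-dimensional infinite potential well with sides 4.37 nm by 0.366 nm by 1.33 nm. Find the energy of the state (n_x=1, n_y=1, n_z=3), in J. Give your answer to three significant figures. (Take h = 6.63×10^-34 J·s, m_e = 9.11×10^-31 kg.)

For a 3D rectangular well E = (h²/8m_e)·Σ n_i²/L_i² = (6.63×10^-34)²/(8·9.11×10^-31) · [1²/(4.37 nm)² + 1²/(0.366 nm)² + 3²/(1.33 nm)²].
Evaluating gives E = 7.60×10^-19 J.

E = 7.60×10^-19 J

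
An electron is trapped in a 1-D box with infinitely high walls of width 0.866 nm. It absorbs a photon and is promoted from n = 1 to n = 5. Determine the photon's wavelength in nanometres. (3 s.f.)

λ = 103 nm

E_1 = h²/(8m_eL²) = 8.034×10^-20 J, so ΔE = (5² − 1²)E_1 = 1.928×10^-18 J.
λ = hc/ΔE = (6.626×10^-34·2.998×10^8)/1.928×10^-18 = 1.03×10^-7 m = 103 nm.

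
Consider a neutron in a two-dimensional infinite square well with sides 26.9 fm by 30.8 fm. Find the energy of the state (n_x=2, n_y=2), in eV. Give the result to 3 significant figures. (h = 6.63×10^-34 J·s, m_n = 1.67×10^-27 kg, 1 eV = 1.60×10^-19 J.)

For a 2D rectangular well E = (h²/8m_n)·Σ n_i²/L_i² = (6.63×10^-34)²/(8·1.67×10^-27) · [2²/(26.9 fm)² + 2²/(30.8 fm)²].
Evaluating gives E = 3.206×10^-13 J = 2.00×10^6 eV.

E = 2.00×10^6 eV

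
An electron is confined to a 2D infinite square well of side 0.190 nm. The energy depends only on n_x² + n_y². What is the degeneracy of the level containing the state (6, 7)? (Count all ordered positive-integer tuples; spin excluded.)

degeneracy = 4

The level has n_x² + n_y² = 85. The ordered positive-integer solutions are (2, 9), (6, 7), (7, 6), (9, 2).
That gives 4 states.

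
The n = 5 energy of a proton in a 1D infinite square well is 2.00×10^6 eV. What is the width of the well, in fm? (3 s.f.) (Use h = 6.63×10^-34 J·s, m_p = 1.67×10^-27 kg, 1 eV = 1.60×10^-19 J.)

From E_n = n²h²/(8m_pL²), L = n·h/√(8m_pE_n).
E_5 = 2.00×10^6 eV = 3.200×10^-13 J, so L = 5·6.63×10^-34/√(8·1.67×10^-27·3.200×10^-13) = 5.07×10^-14 m = 50.7 fm.

L = 50.7 fm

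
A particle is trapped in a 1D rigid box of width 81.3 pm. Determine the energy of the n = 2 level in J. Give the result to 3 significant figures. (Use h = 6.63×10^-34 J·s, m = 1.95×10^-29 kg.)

For an infinite well E_n = n²h²/(8mL²), so E_1 = h²/(8mL²) = (6.63×10^-34)²/(8·1.95×10^-29·(8.13×10^-11 m)²) = 4.263×10^-19 J.
Then E_2 = 2²·E_1 = 4·4.263×10^-19 J = 1.71×10^-18 J.

E_2 = 1.71×10^-18 J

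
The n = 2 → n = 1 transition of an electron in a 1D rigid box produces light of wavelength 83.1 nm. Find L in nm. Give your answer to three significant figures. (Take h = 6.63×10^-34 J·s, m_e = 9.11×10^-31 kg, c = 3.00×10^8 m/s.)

The photon carries ΔE = hc/λ = 6.63×10^-34·3.00×10^8/8.31×10^-8 m = 2.394×10^-18 J.
Since ΔE = (2² − 1²)E_1, E_1 = 7.980×10^-19 J, and L = h/√(8m_eE_1) = 2.75×10^-10 m = 0.275 nm.

L = 0.275 nm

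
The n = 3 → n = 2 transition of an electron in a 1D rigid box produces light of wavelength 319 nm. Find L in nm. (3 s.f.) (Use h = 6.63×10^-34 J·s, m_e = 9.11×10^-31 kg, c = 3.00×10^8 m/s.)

The photon carries ΔE = hc/λ = 6.63×10^-34·3.00×10^8/3.19×10^-7 m = 6.235×10^-19 J.
Since ΔE = (3² − 2²)E_1, E_1 = 1.247×10^-19 J, and L = h/√(8m_eE_1) = 6.95×10^-10 m = 0.695 nm.

L = 0.695 nm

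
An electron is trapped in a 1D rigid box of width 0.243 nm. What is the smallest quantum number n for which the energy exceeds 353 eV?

E_1 = h²/(8m_eL²) = 1.020×10^-18 J = 6.367 eV.
Need n² > 353/6.367 = 55.44, i.e. n > 7.446.
The smallest integer satisfying this is n = 8.

n = 8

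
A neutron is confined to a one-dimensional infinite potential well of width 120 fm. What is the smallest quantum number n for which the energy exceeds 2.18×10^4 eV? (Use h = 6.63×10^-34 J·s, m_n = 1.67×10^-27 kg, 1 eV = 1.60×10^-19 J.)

E_1 = h²/(8m_nL²) = 2.285×10^-15 J = 1.428×10^4 eV.
Need n² > 2.18×10^4/1.428×10^4 = 1.527, i.e. n > 1.236.
The smallest integer satisfying this is n = 2.

n = 2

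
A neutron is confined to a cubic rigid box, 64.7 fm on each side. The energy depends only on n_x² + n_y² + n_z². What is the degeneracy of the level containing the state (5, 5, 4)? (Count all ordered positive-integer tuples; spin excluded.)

degeneracy = 12

The level has n_x² + n_y² + n_z² = 66. The ordered positive-integer solutions are (1, 1, 8), (1, 4, 7), (1, 7, 4), (1, 8, 1), (4, 1, 7), (4, 5, 5), (4, 7, 1), (5, 4, 5), (5, 5, 4), (7, 1, 4), (7, 4, 1), (8, 1, 1).
That gives 12 states.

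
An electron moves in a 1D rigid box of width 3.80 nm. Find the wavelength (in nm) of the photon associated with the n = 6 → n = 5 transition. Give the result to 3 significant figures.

λ = 4.33×10^3 nm

E_1 = h²/(8m_eL²) = 4.172×10^-21 J, so ΔE = (6² − 5²)E_1 = 4.589×10^-20 J.
λ = hc/ΔE = (6.626×10^-34·2.998×10^8)/4.589×10^-20 = 4.33×10^-6 m = 4.33×10^3 nm.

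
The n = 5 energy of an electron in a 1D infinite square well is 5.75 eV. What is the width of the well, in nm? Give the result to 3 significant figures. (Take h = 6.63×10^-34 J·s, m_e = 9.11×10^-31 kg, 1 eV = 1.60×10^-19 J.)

L = 1.28 nm

From E_n = n²h²/(8m_eL²), L = n·h/√(8m_eE_n).
E_5 = 5.75 eV = 9.200×10^-19 J, so L = 5·6.63×10^-34/√(8·9.11×10^-31·9.200×10^-19) = 1.28×10^-9 m = 1.28 nm.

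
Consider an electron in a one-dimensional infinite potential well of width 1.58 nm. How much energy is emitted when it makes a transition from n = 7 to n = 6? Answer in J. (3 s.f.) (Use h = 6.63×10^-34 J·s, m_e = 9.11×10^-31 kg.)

E_1 = h²/(8m_eL²) = 2.416×10^-20 J.
|ΔE| = |7² − 6²|·E_1 = 13·2.416×10^-20 J = 3.14×10^-19 J.

|ΔE| = 3.14×10^-19 J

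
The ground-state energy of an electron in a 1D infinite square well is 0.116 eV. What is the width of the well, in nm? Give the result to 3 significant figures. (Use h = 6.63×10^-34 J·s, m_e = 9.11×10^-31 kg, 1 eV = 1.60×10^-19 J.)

From E_n = n²h²/(8m_eL²), L = n·h/√(8m_eE_n).
E_1 = 0.116 eV = 1.856×10^-20 J, so L = 1·6.63×10^-34/√(8·9.11×10^-31·1.856×10^-20) = 1.80×10^-9 m = 1.80 nm.

L = 1.80 nm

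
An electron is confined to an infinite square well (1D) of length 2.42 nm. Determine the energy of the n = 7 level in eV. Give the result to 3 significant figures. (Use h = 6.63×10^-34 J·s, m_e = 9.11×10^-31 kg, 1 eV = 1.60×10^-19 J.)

For an infinite well E_n = n²h²/(8m_eL²), so E_1 = h²/(8m_eL²) = (6.63×10^-34)²/(8·9.11×10^-31·(2.42×10^-9 m)²) = 1.030×10^-20 J.
Then E_7 = 7²·E_1 = 49·1.030×10^-20 J = 5.047×10^-19 J.
Converting, E_7 = 5.047×10^-19 J / (1.60×10^-19 J/eV) = 3.15 eV.

E_7 = 3.15 eV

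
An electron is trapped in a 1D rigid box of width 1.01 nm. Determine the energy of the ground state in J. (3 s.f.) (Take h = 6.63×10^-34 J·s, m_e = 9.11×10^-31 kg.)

E_1 = 5.91×10^-20 J

For an infinite well E_n = n²h²/(8m_eL²), so E_1 = h²/(8m_eL²) = (6.63×10^-34)²/(8·9.11×10^-31·(1.01×10^-9 m)²) = 5.913×10^-20 J.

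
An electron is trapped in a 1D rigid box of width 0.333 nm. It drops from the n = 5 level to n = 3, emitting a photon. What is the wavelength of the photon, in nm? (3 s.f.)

E_1 = h²/(8m_eL²) = 5.433×10^-19 J, so ΔE = (5² − 3²)E_1 = 8.693×10^-18 J.
λ = hc/ΔE = (6.626×10^-34·2.998×10^8)/8.693×10^-18 = 2.29×10^-8 m = 22.9 nm.

λ = 22.9 nm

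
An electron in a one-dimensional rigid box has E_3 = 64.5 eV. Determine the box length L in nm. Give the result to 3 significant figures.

From E_n = n²h²/(8m_eL²), L = n·h/√(8m_eE_n).
E_3 = 64.5 eV = 1.033×10^-17 J, so L = 3·6.626×10^-34/√(8·9.109×10^-31·1.033×10^-17) = 2.29×10^-10 m = 0.229 nm.

L = 0.229 nm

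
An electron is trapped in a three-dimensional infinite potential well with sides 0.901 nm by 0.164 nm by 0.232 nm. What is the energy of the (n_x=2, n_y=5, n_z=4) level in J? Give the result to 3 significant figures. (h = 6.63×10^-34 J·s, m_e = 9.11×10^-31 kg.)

For a 3D rectangular well E = (h²/8m_e)·Σ n_i²/L_i² = (6.63×10^-34)²/(8·9.11×10^-31) · [2²/(0.901 nm)² + 5²/(0.164 nm)² + 4²/(0.232 nm)²].
Evaluating gives E = 7.43×10^-17 J.

E = 7.43×10^-17 J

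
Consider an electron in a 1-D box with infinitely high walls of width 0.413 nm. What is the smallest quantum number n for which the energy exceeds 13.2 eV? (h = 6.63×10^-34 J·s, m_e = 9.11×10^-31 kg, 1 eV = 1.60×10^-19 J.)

n = 3

E_1 = h²/(8m_eL²) = 3.536×10^-19 J = 2.210 eV.
Need n² > 13.2/2.210 = 5.973, i.e. n > 2.444.
The smallest integer satisfying this is n = 3.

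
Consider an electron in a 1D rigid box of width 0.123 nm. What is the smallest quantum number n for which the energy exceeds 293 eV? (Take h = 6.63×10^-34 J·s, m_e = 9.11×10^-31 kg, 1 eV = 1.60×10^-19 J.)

E_1 = h²/(8m_eL²) = 3.987×10^-18 J = 24.92 eV.
Need n² > 293/24.92 = 11.76, i.e. n > 3.429.
The smallest integer satisfying this is n = 4.

n = 4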